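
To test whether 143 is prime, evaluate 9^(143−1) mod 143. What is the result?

9^1 ≡ 9 (mod 143)
9^2 ≡ 9^2 = 81 ≡ 81 (mod 143)
9^4 ≡ 81^2 = 6561 ≡ 126 (mod 143)
9^8 ≡ 126^2 = 15876 ≡ 3 (mod 143)
9^16 ≡ 3^2 = 9 ≡ 9 (mod 143)
9^32 ≡ 9^2 = 81 ≡ 81 (mod 143)
9^64 ≡ 81^2 = 6561 ≡ 126 (mod 143)
9^128 ≡ 126^2 = 15876 ≡ 3 (mod 143)
142 = 128 + 8 + 4 + 2 in binary powers of 2.
So 9^142 ≡ 3 · 3 · 126 · 81 ≡ 48 (mod 143).
Since 48 ≠ 1, base 9 is a Fermat witness: 143 is composite.

48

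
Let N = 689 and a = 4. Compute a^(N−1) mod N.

490

4^1 ≡ 4 (mod 689)
4^2 ≡ 4^2 = 16 ≡ 16 (mod 689)
4^4 ≡ 16^2 = 256 ≡ 256 (mod 689)
4^8 ≡ 256^2 = 65536 ≡ 81 (mod 689)
4^16 ≡ 81^2 = 6561 ≡ 360 (mod 689)
4^32 ≡ 360^2 = 129600 ≡ 68 (mod 689)
4^64 ≡ 68^2 = 4624 ≡ 490 (mod 689)
4^128 ≡ 490^2 = 240100 ≡ 328 (mod 689)
4^256 ≡ 328^2 = 107584 ≡ 100 (mod 689)
4^512 ≡ 100^2 = 10000 ≡ 354 (mod 689)
688 = 512 + 128 + 32 + 16 in binary powers of 2.
So 4^688 ≡ 354 · 328 · 68 · 360 ≡ 490 (mod 689).
Since 490 ≠ 1, base 4 is a Fermat witness: 689 is composite.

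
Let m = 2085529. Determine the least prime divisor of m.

2085529 is odd.
Digit sum 31, not divisible by 3.
Ends in 9: not divisible by 5.
7: 2085529 = 7·297932 + 5
11: 2085529 = 11·189593 + 6
13: 2085529 = 13·160425 + 4
17: 2085529 = 17·122678 + 3
19: 2085529 = 19·109764 + 13
23: 2085529 = 23·90675 + 4
29: 2085529 = 29·71914 + 23
31: 2085529 = 31·67275 + 4
37: 2085529 = 37·56365 + 24
41: 2085529 = 41·50866 + 23
43: 2085529 = 43·48500 + 29
47: 2085529 = 47·44372 + 45
53: 2085529 = 53·39349 + 32
59: 2085529 = 59·35347 + 56
61: 2085529 = 61·34189

61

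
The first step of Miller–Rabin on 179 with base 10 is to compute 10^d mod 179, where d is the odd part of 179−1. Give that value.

179 − 1 = 178 = 2^1 · 89, so d = 89.
10^1 ≡ 10 (mod 179)
10^2 ≡ 10^2 = 100 ≡ 100 (mod 179)
10^4 ≡ 100^2 = 10000 ≡ 155 (mod 179)
10^8 ≡ 155^2 = 24025 ≡ 39 (mod 179)
10^16 ≡ 39^2 = 1521 ≡ 89 (mod 179)
10^32 ≡ 89^2 = 7921 ≡ 45 (mod 179)
10^64 ≡ 45^2 = 2025 ≡ 56 (mod 179)
89 = 64 + 16 + 8 + 1 in binary powers of 2.
So 10^89 ≡ 56 · 89 · 39 · 10 ≡ 178 (mod 179).
Since 10^d ≡ 178 (mod 179), base 10 does not prove 179 composite.

178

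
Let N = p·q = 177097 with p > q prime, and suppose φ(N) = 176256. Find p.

φ(n) = (p−1)(q−1) = n − (p+q) + 1, so p + q = 177097 − 176256 + 1 = 842.
p and q are the roots of t² − 842t + 177097 = 0.
Discriminant: 842² − 4·177097 = 708964 − 708388 = 576; √576 = 24.
q = (842 − 24)/2 = 409, p = (842 + 24)/2 = 433.
Check: 409 · 433 = 177097.

433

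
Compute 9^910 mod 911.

9^1 ≡ 9 (mod 911)
9^2 ≡ 9^2 = 81 ≡ 81 (mod 911)
9^4 ≡ 81^2 = 6561 ≡ 184 (mod 911)
9^8 ≡ 184^2 = 33856 ≡ 149 (mod 911)
9^16 ≡ 149^2 = 22201 ≡ 337 (mod 911)
9^32 ≡ 337^2 = 113569 ≡ 605 (mod 911)
9^64 ≡ 605^2 = 366025 ≡ 714 (mod 911)
9^128 ≡ 714^2 = 509796 ≡ 547 (mod 911)
9^256 ≡ 547^2 = 299209 ≡ 401 (mod 911)
9^512 ≡ 401^2 = 160801 ≡ 465 (mod 911)
910 = 512 + 256 + 128 + 8 + 4 + 2 in binary powers of 2.
So 9^910 ≡ 465 · 401 · 547 · 149 · 184 · 81 ≡ 1 (mod 911).
Since the result is 1, base 9 gives no evidence that 911 is composite.

1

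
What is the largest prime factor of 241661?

79

241661 = 7 · 34523
34523 = 19 · 1817
1817 = 23 · 79
79 is prime.
So 241661 = 7 · 19 · 23 · 79; the largest prime factor is 79.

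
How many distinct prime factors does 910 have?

910 = 2 · 455
455 = 5 · 91
91 = 7 · 13
910 = 2 · 5 · 7 · 13, which has 4 distinct prime factors.

4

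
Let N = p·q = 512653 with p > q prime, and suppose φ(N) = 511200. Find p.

φ(n) = (p−1)(q−1) = n − (p+q) + 1, so p + q = 512653 − 511200 + 1 = 1454.
p and q are the roots of t² − 1454t + 512653 = 0.
Discriminant: 1454² − 4·512653 = 2114116 − 2050612 = 63504; √63504 = 252.
q = (1454 − 252)/2 = 601, p = (1454 + 252)/2 = 853.
Check: 601 · 853 = 512653.

853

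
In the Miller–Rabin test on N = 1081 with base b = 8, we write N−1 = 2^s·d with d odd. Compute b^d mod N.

75

1081 − 1 = 1080 = 2^3 · 135, so d = 135.
8^1 ≡ 8 (mod 1081)
8^2 ≡ 8^2 = 64 ≡ 64 (mod 1081)
8^4 ≡ 64^2 = 4096 ≡ 853 (mod 1081)
8^8 ≡ 853^2 = 727609 ≡ 96 (mod 1081)
8^16 ≡ 96^2 = 9216 ≡ 568 (mod 1081)
8^32 ≡ 568^2 = 322624 ≡ 486 (mod 1081)
8^64 ≡ 486^2 = 236196 ≡ 538 (mod 1081)
8^128 ≡ 538^2 = 289444 ≡ 817 (mod 1081)
135 = 128 + 4 + 2 + 1 in binary powers of 2.
So 8^135 ≡ 817 · 853 · 64 · 8 ≡ 75 (mod 1081).
Squaring chain: 75 → 220 → 836; never reaches −1, so base 8 is a Miller–Rabin witness that 1081 is composite.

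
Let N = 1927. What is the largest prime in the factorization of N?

47

1927 = 41 · 47
47 is prime.
So 1927 = 41 · 47; the largest prime factor is 47.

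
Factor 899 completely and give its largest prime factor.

899 = 29 · 31
31 is prime.
So 899 = 29 · 31; the largest prime factor is 31.

31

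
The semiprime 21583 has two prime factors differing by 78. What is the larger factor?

191

Since p = q + 78, we have 21583 = q(q + 78), so q² + 78q − 21583 = 0.
Discriminant: 78² + 4·21583 = 6084 + 86332 = 92416; √92416 = 304.
q = (−78 + 304)/2 = 113, and p = q + 78 = 191.
Check: 113 · 191 = 21583.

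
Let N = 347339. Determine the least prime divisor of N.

19

347339 is odd.
Digit sum 29, not divisible by 3.
Ends in 9: not divisible by 5.
7: 347339 = 7·49619 + 6
11: 347339 = 11·31576 + 3
13: 347339 = 13·26718 + 5
17: 347339 = 17·20431 + 12
19: 347339 = 19·18281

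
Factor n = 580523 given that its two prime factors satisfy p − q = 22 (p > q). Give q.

Since p = q + 22, we have 580523 = q(q + 22), so q² + 22q − 580523 = 0.
Discriminant: 22² + 4·580523 = 484 + 2322092 = 2322576; √2322576 = 1524.
q = (−22 + 1524)/2 = 751, and p = q + 22 = 773.
Check: 751 · 773 = 580523.

751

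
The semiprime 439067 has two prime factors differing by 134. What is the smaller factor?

599

Since p = q + 134, we have 439067 = q(q + 134), so q² + 134q − 439067 = 0.
Discriminant: 134² + 4·439067 = 17956 + 1756268 = 1774224; √1774224 = 1332.
q = (−134 + 1332)/2 = 599, and p = q + 134 = 733.
Check: 599 · 733 = 439067.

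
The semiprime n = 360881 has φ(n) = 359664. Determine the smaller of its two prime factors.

509

φ(n) = (p−1)(q−1) = n − (p+q) + 1, so p + q = 360881 − 359664 + 1 = 1218.
p and q are the roots of t² − 1218t + 360881 = 0.
Discriminant: 1218² − 4·360881 = 1483524 − 1443524 = 40000; √40000 = 200.
q = (1218 − 200)/2 = 509, p = (1218 + 200)/2 = 709.
Check: 509 · 709 = 360881.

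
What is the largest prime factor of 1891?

61

1891 = 31 · 61
61 is prime.
So 1891 = 31 · 61; the largest prime factor is 61.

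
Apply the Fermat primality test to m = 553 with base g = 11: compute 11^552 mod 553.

302

11^1 ≡ 11 (mod 553)
11^2 ≡ 11^2 = 121 ≡ 121 (mod 553)
11^4 ≡ 121^2 = 14641 ≡ 263 (mod 553)
11^8 ≡ 263^2 = 69169 ≡ 44 (mod 553)
11^16 ≡ 44^2 = 1936 ≡ 277 (mod 553)
11^32 ≡ 277^2 = 76729 ≡ 415 (mod 553)
11^64 ≡ 415^2 = 172225 ≡ 242 (mod 553)
11^128 ≡ 242^2 = 58564 ≡ 499 (mod 553)
11^256 ≡ 499^2 = 249001 ≡ 151 (mod 553)
11^512 ≡ 151^2 = 22801 ≡ 128 (mod 553)
552 = 512 + 32 + 8 in binary powers of 2.
So 11^552 ≡ 128 · 415 · 44 ≡ 302 (mod 553).
Since 302 ≠ 1, base 11 is a Fermat witness: 553 is composite.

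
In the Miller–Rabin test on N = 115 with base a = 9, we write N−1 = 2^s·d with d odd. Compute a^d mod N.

104

115 − 1 = 114 = 2^1 · 57, so d = 57.
9^1 ≡ 9 (mod 115)
9^2 ≡ 9^2 = 81 ≡ 81 (mod 115)
9^4 ≡ 81^2 = 6561 ≡ 6 (mod 115)
9^8 ≡ 6^2 = 36 ≡ 36 (mod 115)
9^16 ≡ 36^2 = 1296 ≡ 31 (mod 115)
9^32 ≡ 31^2 = 961 ≡ 41 (mod 115)
57 = 32 + 16 + 8 + 1 in binary powers of 2.
So 9^57 ≡ 41 · 31 · 36 · 9 ≡ 104 (mod 115).
Squaring chain: 104; never reaches −1, so base 9 is a Miller–Rabin witness that 115 is composite.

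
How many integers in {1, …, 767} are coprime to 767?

Factor: 767 = 13 · 59.
φ(767) = (13−1) · (59−1) = 12 · 58 = 696.

696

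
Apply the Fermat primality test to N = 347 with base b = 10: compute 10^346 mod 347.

10^1 ≡ 10 (mod 347)
10^2 ≡ 10^2 = 100 ≡ 100 (mod 347)
10^4 ≡ 100^2 = 10000 ≡ 284 (mod 347)
10^8 ≡ 284^2 = 80656 ≡ 152 (mod 347)
10^16 ≡ 152^2 = 23104 ≡ 202 (mod 347)
10^32 ≡ 202^2 = 40804 ≡ 205 (mod 347)
10^64 ≡ 205^2 = 42025 ≡ 38 (mod 347)
10^128 ≡ 38^2 = 1444 ≡ 56 (mod 347)
10^256 ≡ 56^2 = 3136 ≡ 13 (mod 347)
346 = 256 + 64 + 16 + 8 + 2 in binary powers of 2.
So 10^346 ≡ 13 · 38 · 202 · 152 · 100 ≡ 1 (mod 347).
Since the result is 1, base 10 gives no evidence that 347 is composite.

1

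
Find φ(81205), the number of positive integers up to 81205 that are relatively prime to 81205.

Factor: 81205 = 5 · 109 · 149.
φ(81205) = (5−1) · (109−1) · (149−1) = 4 · 108 · 148 = 63936.

63936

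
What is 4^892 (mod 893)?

4^1 ≡ 4 (mod 893)
4^2 ≡ 4^2 = 16 ≡ 16 (mod 893)
4^4 ≡ 16^2 = 256 ≡ 256 (mod 893)
4^8 ≡ 256^2 = 65536 ≡ 347 (mod 893)
4^16 ≡ 347^2 = 120409 ≡ 747 (mod 893)
4^32 ≡ 747^2 = 558009 ≡ 777 (mod 893)
4^64 ≡ 777^2 = 603729 ≡ 61 (mod 893)
4^128 ≡ 61^2 = 3721 ≡ 149 (mod 893)
4^256 ≡ 149^2 = 22201 ≡ 769 (mod 893)
4^512 ≡ 769^2 = 591361 ≡ 195 (mod 893)
892 = 512 + 256 + 64 + 32 + 16 + 8 + 4 in binary powers of 2.
So 4^892 ≡ 195 · 769 · 61 · 777 · 747 · 347 · 256 ≡ 61 (mod 893).
Since 61 ≠ 1, base 4 is a Fermat witness: 893 is composite.

61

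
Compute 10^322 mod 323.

10^1 ≡ 10 (mod 323)
10^2 ≡ 10^2 = 100 ≡ 100 (mod 323)
10^4 ≡ 100^2 = 10000 ≡ 310 (mod 323)
10^8 ≡ 310^2 = 96100 ≡ 169 (mod 323)
10^16 ≡ 169^2 = 28561 ≡ 137 (mod 323)
10^32 ≡ 137^2 = 18769 ≡ 35 (mod 323)
10^64 ≡ 35^2 = 1225 ≡ 256 (mod 323)
10^128 ≡ 256^2 = 65536 ≡ 290 (mod 323)
10^256 ≡ 290^2 = 84100 ≡ 120 (mod 323)
322 = 256 + 64 + 2 in binary powers of 2.
So 10^322 ≡ 120 · 256 · 100 ≡ 270 (mod 323).
Since 270 ≠ 1, base 10 is a Fermat witness: 323 is composite.

270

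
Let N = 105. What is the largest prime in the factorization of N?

105 = 3 · 35
35 = 5 · 7
7 is prime.
So 105 = 3 · 5 · 7; the largest prime factor is 7.

7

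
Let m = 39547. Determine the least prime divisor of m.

71

39547 is odd.
Digit sum 28, not divisible by 3.
Ends in 7: not divisible by 5.
7: 39547 = 7·5649 + 4
11: 39547 = 11·3595 + 2
13: 39547 = 13·3042 + 1
17: 39547 = 17·2326 + 5
19: 39547 = 19·2081 + 8
23: 39547 = 23·1719 + 10
29: 39547 = 29·1363 + 20
31: 39547 = 31·1275 + 22
37: 39547 = 37·1068 + 31
41: 39547 = 41·964 + 23
43: 39547 = 43·919 + 30
47: 39547 = 47·841 + 20
53: 39547 = 53·746 + 9
59: 39547 = 59·670 + 17
61: 39547 = 61·648 + 19
67: 39547 = 67·590 + 17
71: 39547 = 71·557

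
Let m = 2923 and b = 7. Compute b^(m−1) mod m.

433

7^1 ≡ 7 (mod 2923)
7^2 ≡ 7^2 = 49 ≡ 49 (mod 2923)
7^4 ≡ 49^2 = 2401 ≡ 2401 (mod 2923)
7^8 ≡ 2401^2 = 5764801 ≡ 645 (mod 2923)
7^16 ≡ 645^2 = 416025 ≡ 959 (mod 2923)
7^32 ≡ 959^2 = 919681 ≡ 1859 (mod 2923)
7^64 ≡ 1859^2 = 3455881 ≡ 895 (mod 2923)
7^128 ≡ 895^2 = 801025 ≡ 123 (mod 2923)
7^256 ≡ 123^2 = 15129 ≡ 514 (mod 2923)
7^512 ≡ 514^2 = 264196 ≡ 1126 (mod 2923)
7^1024 ≡ 1126^2 = 1267876 ≡ 2217 (mod 2923)
7^2048 ≡ 2217^2 = 4915089 ≡ 1526 (mod 2923)
2922 = 2048 + 512 + 256 + 64 + 32 + 8 + 2 in binary powers of 2.
So 7^2922 ≡ 1526 · 1126 · 514 · 895 · 1859 · 645 · 49 ≡ 433 (mod 2923).
Since 433 ≠ 1, base 7 is a Fermat witness: 2923 is composite.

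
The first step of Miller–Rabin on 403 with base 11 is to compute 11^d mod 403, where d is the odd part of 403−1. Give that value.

151

403 − 1 = 402 = 2^1 · 201, so d = 201.
11^1 ≡ 11 (mod 403)
11^2 ≡ 11^2 = 121 ≡ 121 (mod 403)
11^4 ≡ 121^2 = 14641 ≡ 133 (mod 403)
11^8 ≡ 133^2 = 17689 ≡ 360 (mod 403)
11^16 ≡ 360^2 = 129600 ≡ 237 (mod 403)
11^32 ≡ 237^2 = 56169 ≡ 152 (mod 403)
11^64 ≡ 152^2 = 23104 ≡ 133 (mod 403)
11^128 ≡ 133^2 = 17689 ≡ 360 (mod 403)
201 = 128 + 64 + 8 + 1 in binary powers of 2.
So 11^201 ≡ 360 · 133 · 360 · 11 ≡ 151 (mod 403).
Squaring chain: 151; never reaches −1, so base 11 is a Miller–Rabin witness that 403 is composite.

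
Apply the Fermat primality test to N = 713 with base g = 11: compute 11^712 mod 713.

11^1 ≡ 11 (mod 713)
11^2 ≡ 11^2 = 121 ≡ 121 (mod 713)
11^4 ≡ 121^2 = 14641 ≡ 381 (mod 713)
11^8 ≡ 381^2 = 145161 ≡ 422 (mod 713)
11^16 ≡ 422^2 = 178084 ≡ 547 (mod 713)
11^32 ≡ 547^2 = 299209 ≡ 462 (mod 713)
11^64 ≡ 462^2 = 213444 ≡ 257 (mod 713)
11^128 ≡ 257^2 = 66049 ≡ 453 (mod 713)
11^256 ≡ 453^2 = 205209 ≡ 578 (mod 713)
11^512 ≡ 578^2 = 334084 ≡ 400 (mod 713)
712 = 512 + 128 + 64 + 8 in binary powers of 2.
So 11^712 ≡ 400 · 453 · 257 · 422 ≡ 514 (mod 713).
Since 514 ≠ 1, base 11 is a Fermat witness: 713 is composite.

514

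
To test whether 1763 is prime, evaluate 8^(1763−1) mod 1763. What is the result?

8^1 ≡ 8 (mod 1763)
8^2 ≡ 8^2 = 64 ≡ 64 (mod 1763)
8^4 ≡ 64^2 = 4096 ≡ 570 (mod 1763)
8^8 ≡ 570^2 = 324900 ≡ 508 (mod 1763)
8^16 ≡ 508^2 = 258064 ≡ 666 (mod 1763)
8^32 ≡ 666^2 = 443556 ≡ 1043 (mod 1763)
8^64 ≡ 1043^2 = 1087849 ≡ 78 (mod 1763)
8^128 ≡ 78^2 = 6084 ≡ 795 (mod 1763)
8^256 ≡ 795^2 = 632025 ≡ 871 (mod 1763)
8^512 ≡ 871^2 = 758641 ≡ 551 (mod 1763)
8^1024 ≡ 551^2 = 303601 ≡ 365 (mod 1763)
1762 = 1024 + 512 + 128 + 64 + 32 + 2 in binary powers of 2.
So 8^1762 ≡ 365 · 551 · 795 · 78 · 1043 · 64 ≡ 1417 (mod 1763).
Since 1417 ≠ 1, base 8 is a Fermat witness: 1763 is composite.

1417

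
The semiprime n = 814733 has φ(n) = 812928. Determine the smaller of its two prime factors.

877

φ(n) = (p−1)(q−1) = n − (p+q) + 1, so p + q = 814733 − 812928 + 1 = 1806.
p and q are the roots of t² − 1806t + 814733 = 0.
Discriminant: 1806² − 4·814733 = 3261636 − 3258932 = 2704; √2704 = 52.
q = (1806 − 52)/2 = 877, p = (1806 + 52)/2 = 929.
Check: 877 · 929 = 814733.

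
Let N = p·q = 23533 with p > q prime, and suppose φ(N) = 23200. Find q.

101

φ(n) = (p−1)(q−1) = n − (p+q) + 1, so p + q = 23533 − 23200 + 1 = 334.
p and q are the roots of t² − 334t + 23533 = 0.
Discriminant: 334² − 4·23533 = 111556 − 94132 = 17424; √17424 = 132.
q = (334 − 132)/2 = 101, p = (334 + 132)/2 = 233.
Check: 101 · 233 = 23533.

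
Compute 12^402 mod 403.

66

12^1 ≡ 12 (mod 403)
12^2 ≡ 12^2 = 144 ≡ 144 (mod 403)
12^4 ≡ 144^2 = 20736 ≡ 183 (mod 403)
12^8 ≡ 183^2 = 33489 ≡ 40 (mod 403)
12^16 ≡ 40^2 = 1600 ≡ 391 (mod 403)
12^32 ≡ 391^2 = 152881 ≡ 144 (mod 403)
12^64 ≡ 144^2 = 20736 ≡ 183 (mod 403)
12^128 ≡ 183^2 = 33489 ≡ 40 (mod 403)
12^256 ≡ 40^2 = 1600 ≡ 391 (mod 403)
402 = 256 + 128 + 16 + 2 in binary powers of 2.
So 12^402 ≡ 391 · 40 · 391 · 144 ≡ 66 (mod 403).
Since 66 ≠ 1, base 12 is a Fermat witness: 403 is composite.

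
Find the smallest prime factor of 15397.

89

15397 is odd.
Digit sum 25, not divisible by 3.
Ends in 7: not divisible by 5.
7: 15397 = 7·2199 + 4
11: 15397 = 11·1399 + 8
13: 15397 = 13·1184 + 5
17: 15397 = 17·905 + 12
19: 15397 = 19·810 + 7
23: 15397 = 23·669 + 10
29: 15397 = 29·530 + 27
31: 15397 = 31·496 + 21
37: 15397 = 37·416 + 5
41: 15397 = 41·375 + 22
43: 15397 = 43·358 + 3
47: 15397 = 47·327 + 28
53: 15397 = 53·290 + 27
59: 15397 = 59·260 + 57
61: 15397 = 61·252 + 25
67: 15397 = 67·229 + 54
71: 15397 = 71·216 + 61
73: 15397 = 73·210 + 67
79: 15397 = 79·194 + 71
83: 15397 = 83·185 + 42
89: 15397 = 89·173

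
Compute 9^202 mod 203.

9^1 ≡ 9 (mod 203)
9^2 ≡ 9^2 = 81 ≡ 81 (mod 203)
9^4 ≡ 81^2 = 6561 ≡ 65 (mod 203)
9^8 ≡ 65^2 = 4225 ≡ 165 (mod 203)
9^16 ≡ 165^2 = 27225 ≡ 23 (mod 203)
9^32 ≡ 23^2 = 529 ≡ 123 (mod 203)
9^64 ≡ 123^2 = 15129 ≡ 107 (mod 203)
9^128 ≡ 107^2 = 11449 ≡ 81 (mod 203)
202 = 128 + 64 + 8 + 2 in binary powers of 2.
So 9^202 ≡ 81 · 107 · 165 · 81 ≡ 16 (mod 203).
Since 16 ≠ 1, base 9 is a Fermat witness: 203 is composite.

16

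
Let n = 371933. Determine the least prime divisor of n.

23

371933 is odd.
Digit sum 26, not divisible by 3.
Ends in 3: not divisible by 5.
7: 371933 = 7·53133 + 2
11: 371933 = 11·33812 + 1
13: 371933 = 13·28610 + 3
17: 371933 = 17·21878 + 7
19: 371933 = 19·19575 + 8
23: 371933 = 23·16171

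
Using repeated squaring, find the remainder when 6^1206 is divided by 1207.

535

6^1 ≡ 6 (mod 1207)
6^2 ≡ 6^2 = 36 ≡ 36 (mod 1207)
6^4 ≡ 36^2 = 1296 ≡ 89 (mod 1207)
6^8 ≡ 89^2 = 7921 ≡ 679 (mod 1207)
6^16 ≡ 679^2 = 461041 ≡ 1174 (mod 1207)
6^32 ≡ 1174^2 = 1378276 ≡ 1089 (mod 1207)
6^64 ≡ 1089^2 = 1185921 ≡ 647 (mod 1207)
6^128 ≡ 647^2 = 418609 ≡ 987 (mod 1207)
6^256 ≡ 987^2 = 974169 ≡ 120 (mod 1207)
6^512 ≡ 120^2 = 14400 ≡ 1123 (mod 1207)
6^1024 ≡ 1123^2 = 1261129 ≡ 1021 (mod 1207)
1206 = 1024 + 128 + 32 + 16 + 4 + 2 in binary powers of 2.
So 6^1206 ≡ 1021 · 987 · 1089 · 1174 · 89 · 36 ≡ 535 (mod 1207).
Since 535 ≠ 1, base 6 is a Fermat witness: 1207 is composite.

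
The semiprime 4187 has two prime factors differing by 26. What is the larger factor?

Since p = q + 26, we have 4187 = q(q + 26), so q² + 26q − 4187 = 0.
Discriminant: 26² + 4·4187 = 676 + 16748 = 17424; √17424 = 132.
q = (−26 + 132)/2 = 53, and p = q + 26 = 79.
Check: 53 · 79 = 4187.

79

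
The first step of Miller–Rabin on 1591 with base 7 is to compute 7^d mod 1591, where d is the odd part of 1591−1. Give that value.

343

1591 − 1 = 1590 = 2^1 · 795, so d = 795.
7^1 ≡ 7 (mod 1591)
7^2 ≡ 7^2 = 49 ≡ 49 (mod 1591)
7^4 ≡ 49^2 = 2401 ≡ 810 (mod 1591)
7^8 ≡ 810^2 = 656100 ≡ 608 (mod 1591)
7^16 ≡ 608^2 = 369664 ≡ 552 (mod 1591)
7^32 ≡ 552^2 = 304704 ≡ 823 (mod 1591)
7^64 ≡ 823^2 = 677329 ≡ 1154 (mod 1591)
7^128 ≡ 1154^2 = 1331716 ≡ 49 (mod 1591)
7^256 ≡ 49^2 = 2401 ≡ 810 (mod 1591)
7^512 ≡ 810^2 = 656100 ≡ 608 (mod 1591)
795 = 512 + 256 + 16 + 8 + 2 + 1 in binary powers of 2.
So 7^795 ≡ 608 · 810 · 552 · 608 · 49 · 7 ≡ 343 (mod 1591).
Squaring chain: 343; never reaches −1, so base 7 is a Miller–Rabin witness that 1591 is composite.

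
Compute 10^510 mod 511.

10^1 ≡ 10 (mod 511)
10^2 ≡ 10^2 = 100 ≡ 100 (mod 511)
10^4 ≡ 100^2 = 10000 ≡ 291 (mod 511)
10^8 ≡ 291^2 = 84681 ≡ 366 (mod 511)
10^16 ≡ 366^2 = 133956 ≡ 74 (mod 511)
10^32 ≡ 74^2 = 5476 ≡ 366 (mod 511)
10^64 ≡ 366^2 = 133956 ≡ 74 (mod 511)
10^128 ≡ 74^2 = 5476 ≡ 366 (mod 511)
10^256 ≡ 366^2 = 133956 ≡ 74 (mod 511)
510 = 256 + 128 + 64 + 32 + 16 + 8 + 4 + 2 in binary powers of 2.
So 10^510 ≡ 74 · 366 · 74 · 366 · 74 · 366 · 291 · 100 ≡ 484 (mod 511).
Since 484 ≠ 1, base 10 is a Fermat witness: 511 is composite.

484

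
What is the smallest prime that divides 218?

2

218 is even: 2 divides it.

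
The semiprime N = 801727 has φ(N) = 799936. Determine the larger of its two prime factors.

φ(n) = (p−1)(q−1) = n − (p+q) + 1, so p + q = 801727 − 799936 + 1 = 1792.
p and q are the roots of t² − 1792t + 801727 = 0.
Discriminant: 1792² − 4·801727 = 3211264 − 3206908 = 4356; √4356 = 66.
q = (1792 − 66)/2 = 863, p = (1792 + 66)/2 = 929.
Check: 863 · 929 = 801727.

929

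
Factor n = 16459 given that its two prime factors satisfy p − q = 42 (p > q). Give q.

Since p = q + 42, we have 16459 = q(q + 42), so q² + 42q − 16459 = 0.
Discriminant: 42² + 4·16459 = 1764 + 65836 = 67600; √67600 = 260.
q = (−42 + 260)/2 = 109, and p = q + 42 = 151.
Check: 109 · 151 = 16459.

109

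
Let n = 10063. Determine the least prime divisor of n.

29

10063 is odd.
Digit sum 10, not divisible by 3.
Ends in 3: not divisible by 5.
7: 10063 = 7·1437 + 4
11: 10063 = 11·914 + 9
13: 10063 = 13·774 + 1
17: 10063 = 17·591 + 16
19: 10063 = 19·529 + 12
23: 10063 = 23·437 + 12
29: 10063 = 29·347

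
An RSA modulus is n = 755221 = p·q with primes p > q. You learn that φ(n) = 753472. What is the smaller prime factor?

φ(n) = (p−1)(q−1) = n − (p+q) + 1, so p + q = 755221 − 753472 + 1 = 1750.
p and q are the roots of t² − 1750t + 755221 = 0.
Discriminant: 1750² − 4·755221 = 3062500 − 3020884 = 41616; √41616 = 204.
q = (1750 − 204)/2 = 773, p = (1750 + 204)/2 = 977.
Check: 773 · 977 = 755221.

773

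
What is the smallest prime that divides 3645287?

53

3645287 is odd.
Digit sum 35, not divisible by 3.
Ends in 7: not divisible by 5.
7: 3645287 = 7·520755 + 2
11: 3645287 = 11·331389 + 8
13: 3645287 = 13·280406 + 9
17: 3645287 = 17·214428 + 11
19: 3645287 = 19·191857 + 4
23: 3645287 = 23·158490 + 17
29: 3645287 = 29·125699 + 16
31: 3645287 = 31·117589 + 28
37: 3645287 = 37·98521 + 10
41: 3645287 = 41·88909 + 18
43: 3645287 = 43·84774 + 5
47: 3645287 = 47·77559 + 14
53: 3645287 = 53·68779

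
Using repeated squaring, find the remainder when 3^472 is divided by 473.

53

3^1 ≡ 3 (mod 473)
3^2 ≡ 3^2 = 9 ≡ 9 (mod 473)
3^4 ≡ 9^2 = 81 ≡ 81 (mod 473)
3^8 ≡ 81^2 = 6561 ≡ 412 (mod 473)
3^16 ≡ 412^2 = 169744 ≡ 410 (mod 473)
3^32 ≡ 410^2 = 168100 ≡ 185 (mod 473)
3^64 ≡ 185^2 = 34225 ≡ 169 (mod 473)
3^128 ≡ 169^2 = 28561 ≡ 181 (mod 473)
3^256 ≡ 181^2 = 32761 ≡ 124 (mod 473)
472 = 256 + 128 + 64 + 16 + 8 in binary powers of 2.
So 3^472 ≡ 124 · 181 · 169 · 410 · 412 ≡ 53 (mod 473).
Since 53 ≠ 1, base 3 is a Fermat witness: 473 is composite.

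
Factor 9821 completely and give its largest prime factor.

9821 = 7 · 1403
1403 = 23 · 61
61 is prime.
So 9821 = 7 · 23 · 61; the largest prime factor is 61.

61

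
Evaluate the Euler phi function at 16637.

Factor: 16637 = 127 · 131.
φ(16637) = (127−1) · (131−1) = 126 · 130 = 16380.

16380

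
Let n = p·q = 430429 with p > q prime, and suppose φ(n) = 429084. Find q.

523

φ(n) = (p−1)(q−1) = n − (p+q) + 1, so p + q = 430429 − 429084 + 1 = 1346.
p and q are the roots of t² − 1346t + 430429 = 0.
Discriminant: 1346² − 4·430429 = 1811716 − 1721716 = 90000; √90000 = 300.
q = (1346 − 300)/2 = 523, p = (1346 + 300)/2 = 823.
Check: 523 · 823 = 430429.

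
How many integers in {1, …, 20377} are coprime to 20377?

Factor: 20377 = 7 · 41 · 71.
φ(20377) = (7−1) · (41−1) · (71−1) = 6 · 40 · 70 = 16800.

16800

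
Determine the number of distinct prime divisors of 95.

95 = 5 · 19
95 = 5 · 19, which has 2 distinct prime factors.

2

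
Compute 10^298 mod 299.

289

10^1 ≡ 10 (mod 299)
10^2 ≡ 10^2 = 100 ≡ 100 (mod 299)
10^4 ≡ 100^2 = 10000 ≡ 133 (mod 299)
10^8 ≡ 133^2 = 17689 ≡ 48 (mod 299)
10^16 ≡ 48^2 = 2304 ≡ 211 (mod 299)
10^32 ≡ 211^2 = 44521 ≡ 269 (mod 299)
10^64 ≡ 269^2 = 72361 ≡ 3 (mod 299)
10^128 ≡ 3^2 = 9 ≡ 9 (mod 299)
10^256 ≡ 9^2 = 81 ≡ 81 (mod 299)
298 = 256 + 32 + 8 + 2 in binary powers of 2.
So 10^298 ≡ 81 · 269 · 48 · 100 ≡ 289 (mod 299).
Since 289 ≠ 1, base 10 is a Fermat witness: 299 is composite.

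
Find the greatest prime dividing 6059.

6059 = 73 · 83
83 is prime.
So 6059 = 73 · 83; the largest prime factor is 83.

83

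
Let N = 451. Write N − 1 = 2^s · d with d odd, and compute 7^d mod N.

451 − 1 = 450 = 2^1 · 225, so d = 225.
7^1 ≡ 7 (mod 451)
7^2 ≡ 7^2 = 49 ≡ 49 (mod 451)
7^4 ≡ 49^2 = 2401 ≡ 146 (mod 451)
7^8 ≡ 146^2 = 21316 ≡ 119 (mod 451)
7^16 ≡ 119^2 = 14161 ≡ 180 (mod 451)
7^32 ≡ 180^2 = 32400 ≡ 379 (mod 451)
7^64 ≡ 379^2 = 143641 ≡ 223 (mod 451)
7^128 ≡ 223^2 = 49729 ≡ 119 (mod 451)
225 = 128 + 64 + 32 + 1 in binary powers of 2.
So 7^225 ≡ 119 · 223 · 379 · 7 ≡ 208 (mod 451).
Squaring chain: 208; never reaches −1, so base 7 is a Miller–Rabin witness that 451 is composite.

208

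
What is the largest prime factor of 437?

437 = 19 · 23
23 is prime.
So 437 = 19 · 23; the largest prime factor is 23.

23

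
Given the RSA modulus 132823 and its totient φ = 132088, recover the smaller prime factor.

317

φ(n) = (p−1)(q−1) = n − (p+q) + 1, so p + q = 132823 − 132088 + 1 = 736.
p and q are the roots of t² − 736t + 132823 = 0.
Discriminant: 736² − 4·132823 = 541696 − 531292 = 10404; √10404 = 102.
q = (736 − 102)/2 = 317, p = (736 + 102)/2 = 419.
Check: 317 · 419 = 132823.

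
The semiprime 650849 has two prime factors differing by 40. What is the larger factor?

Since p = q + 40, we have 650849 = q(q + 40), so q² + 40q − 650849 = 0.
Discriminant: 40² + 4·650849 = 1600 + 2603396 = 2604996; √2604996 = 1614.
q = (−40 + 1614)/2 = 787, and p = q + 40 = 827.
Check: 787 · 827 = 650849.

827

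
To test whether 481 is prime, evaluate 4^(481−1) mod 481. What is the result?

417

4^1 ≡ 4 (mod 481)
4^2 ≡ 4^2 = 16 ≡ 16 (mod 481)
4^4 ≡ 16^2 = 256 ≡ 256 (mod 481)
4^8 ≡ 256^2 = 65536 ≡ 120 (mod 481)
4^16 ≡ 120^2 = 14400 ≡ 451 (mod 481)
4^32 ≡ 451^2 = 203401 ≡ 419 (mod 481)
4^64 ≡ 419^2 = 175561 ≡ 477 (mod 481)
4^128 ≡ 477^2 = 227529 ≡ 16 (mod 481)
4^256 ≡ 16^2 = 256 ≡ 256 (mod 481)
480 = 256 + 128 + 64 + 32 in binary powers of 2.
So 4^480 ≡ 256 · 16 · 477 · 419 ≡ 417 (mod 481).
Since 417 ≠ 1, base 4 is a Fermat witness: 481 is composite.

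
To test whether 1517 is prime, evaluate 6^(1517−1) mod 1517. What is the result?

6^1 ≡ 6 (mod 1517)
6^2 ≡ 6^2 = 36 ≡ 36 (mod 1517)
6^4 ≡ 36^2 = 1296 ≡ 1296 (mod 1517)
6^8 ≡ 1296^2 = 1679616 ≡ 297 (mod 1517)
6^16 ≡ 297^2 = 88209 ≡ 223 (mod 1517)
6^32 ≡ 223^2 = 49729 ≡ 1185 (mod 1517)
6^64 ≡ 1185^2 = 1404225 ≡ 1000 (mod 1517)
6^128 ≡ 1000^2 = 1000000 ≡ 297 (mod 1517)
6^256 ≡ 297^2 = 88209 ≡ 223 (mod 1517)
6^512 ≡ 223^2 = 49729 ≡ 1185 (mod 1517)
6^1024 ≡ 1185^2 = 1404225 ≡ 1000 (mod 1517)
1516 = 1024 + 256 + 128 + 64 + 32 + 8 + 4 in binary powers of 2.
So 6^1516 ≡ 1000 · 223 · 297 · 1000 · 1185 · 297 · 1296 ≡ 556 (mod 1517).
Since 556 ≠ 1, base 6 is a Fermat witness: 1517 is composite.

556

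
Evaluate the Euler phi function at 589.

Factor: 589 = 19 · 31.
φ(589) = (19−1) · (31−1) = 18 · 30 = 540.

540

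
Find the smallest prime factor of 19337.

19337 is odd.
Digit sum 23, not divisible by 3.
Ends in 7: not divisible by 5.
7: 19337 = 7·2762 + 3
11: 19337 = 11·1757 + 10
13: 19337 = 13·1487 + 6
17: 19337 = 17·1137 + 8
19: 19337 = 19·1017 + 14
23: 19337 = 23·840 + 17
29: 19337 = 29·666 + 23
31: 19337 = 31·623 + 24
37: 19337 = 37·522 + 23
41: 19337 = 41·471 + 26
43: 19337 = 43·449 + 30
47: 19337 = 47·411 + 20
53: 19337 = 53·364 + 45
59: 19337 = 59·327 + 44
61: 19337 = 61·317

61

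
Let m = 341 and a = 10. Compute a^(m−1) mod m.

10^1 ≡ 10 (mod 341)
10^2 ≡ 10^2 = 100 ≡ 100 (mod 341)
10^4 ≡ 100^2 = 10000 ≡ 111 (mod 341)
10^8 ≡ 111^2 = 12321 ≡ 45 (mod 341)
10^16 ≡ 45^2 = 2025 ≡ 320 (mod 341)
10^32 ≡ 320^2 = 102400 ≡ 100 (mod 341)
10^64 ≡ 100^2 = 10000 ≡ 111 (mod 341)
10^128 ≡ 111^2 = 12321 ≡ 45 (mod 341)
10^256 ≡ 45^2 = 2025 ≡ 320 (mod 341)
340 = 256 + 64 + 16 + 4 in binary powers of 2.
So 10^340 ≡ 320 · 111 · 320 · 111 ≡ 67 (mod 341).
Since 67 ≠ 1, base 10 is a Fermat witness: 341 is composite.

67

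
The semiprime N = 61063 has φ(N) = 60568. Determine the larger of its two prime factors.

φ(n) = (p−1)(q−1) = n − (p+q) + 1, so p + q = 61063 − 60568 + 1 = 496.
p and q are the roots of t² − 496t + 61063 = 0.
Discriminant: 496² − 4·61063 = 246016 − 244252 = 1764; √1764 = 42.
q = (496 − 42)/2 = 227, p = (496 + 42)/2 = 269.
Check: 227 · 269 = 61063.

269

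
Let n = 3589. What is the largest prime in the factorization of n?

97

3589 = 37 · 97
97 is prime.
So 3589 = 37 · 97; the largest prime factor is 97.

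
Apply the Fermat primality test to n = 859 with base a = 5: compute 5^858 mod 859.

1

5^1 ≡ 5 (mod 859)
5^2 ≡ 5^2 = 25 ≡ 25 (mod 859)
5^4 ≡ 25^2 = 625 ≡ 625 (mod 859)
5^8 ≡ 625^2 = 390625 ≡ 639 (mod 859)
5^16 ≡ 639^2 = 408321 ≡ 296 (mod 859)
5^32 ≡ 296^2 = 87616 ≡ 857 (mod 859)
5^64 ≡ 857^2 = 734449 ≡ 4 (mod 859)
5^128 ≡ 4^2 = 16 ≡ 16 (mod 859)
5^256 ≡ 16^2 = 256 ≡ 256 (mod 859)
5^512 ≡ 256^2 = 65536 ≡ 252 (mod 859)
858 = 512 + 256 + 64 + 16 + 8 + 2 in binary powers of 2.
So 5^858 ≡ 252 · 256 · 4 · 296 · 639 · 25 ≡ 1 (mod 859).
Since the result is 1, base 5 gives no evidence that 859 is composite.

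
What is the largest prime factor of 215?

215 = 5 · 43
43 is prime.
So 215 = 5 · 43; the largest prime factor is 43.

43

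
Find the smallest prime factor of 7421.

41

7421 is odd.
Digit sum 14, not divisible by 3.
Ends in 1: not divisible by 5.
7: 7421 = 7·1060 + 1
11: 7421 = 11·674 + 7
13: 7421 = 13·570 + 11
17: 7421 = 17·436 + 9
19: 7421 = 19·390 + 11
23: 7421 = 23·322 + 15
29: 7421 = 29·255 + 26
31: 7421 = 31·239 + 12
37: 7421 = 37·200 + 21
41: 7421 = 41·181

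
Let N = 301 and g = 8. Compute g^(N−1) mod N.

274

8^1 ≡ 8 (mod 301)
8^2 ≡ 8^2 = 64 ≡ 64 (mod 301)
8^4 ≡ 64^2 = 4096 ≡ 183 (mod 301)
8^8 ≡ 183^2 = 33489 ≡ 78 (mod 301)
8^16 ≡ 78^2 = 6084 ≡ 64 (mod 301)
8^32 ≡ 64^2 = 4096 ≡ 183 (mod 301)
8^64 ≡ 183^2 = 33489 ≡ 78 (mod 301)
8^128 ≡ 78^2 = 6084 ≡ 64 (mod 301)
8^256 ≡ 64^2 = 4096 ≡ 183 (mod 301)
300 = 256 + 32 + 8 + 4 in binary powers of 2.
So 8^300 ≡ 183 · 183 · 78 · 183 ≡ 274 (mod 301).
Since 274 ≠ 1, base 8 is a Fermat witness: 301 is composite.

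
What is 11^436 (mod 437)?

11^1 ≡ 11 (mod 437)
11^2 ≡ 11^2 = 121 ≡ 121 (mod 437)
11^4 ≡ 121^2 = 14641 ≡ 220 (mod 437)
11^8 ≡ 220^2 = 48400 ≡ 330 (mod 437)
11^16 ≡ 330^2 = 108900 ≡ 87 (mod 437)
11^32 ≡ 87^2 = 7569 ≡ 140 (mod 437)
11^64 ≡ 140^2 = 19600 ≡ 372 (mod 437)
11^128 ≡ 372^2 = 138384 ≡ 292 (mod 437)
11^256 ≡ 292^2 = 85264 ≡ 49 (mod 437)
436 = 256 + 128 + 32 + 16 + 4 in binary powers of 2.
So 11^436 ≡ 49 · 292 · 140 · 87 · 220 ≡ 315 (mod 437).
Since 315 ≠ 1, base 11 is a Fermat witness: 437 is composite.

315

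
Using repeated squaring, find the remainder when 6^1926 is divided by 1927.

777

6^1 ≡ 6 (mod 1927)
6^2 ≡ 6^2 = 36 ≡ 36 (mod 1927)
6^4 ≡ 36^2 = 1296 ≡ 1296 (mod 1927)
6^8 ≡ 1296^2 = 1679616 ≡ 1199 (mod 1927)
6^16 ≡ 1199^2 = 1437601 ≡ 59 (mod 1927)
6^32 ≡ 59^2 = 3481 ≡ 1554 (mod 1927)
6^64 ≡ 1554^2 = 2414916 ≡ 385 (mod 1927)
6^128 ≡ 385^2 = 148225 ≡ 1773 (mod 1927)
6^256 ≡ 1773^2 = 3143529 ≡ 592 (mod 1927)
6^512 ≡ 592^2 = 350464 ≡ 1677 (mod 1927)
6^1024 ≡ 1677^2 = 2812329 ≡ 836 (mod 1927)
1926 = 1024 + 512 + 256 + 128 + 4 + 2 in binary powers of 2.
So 6^1926 ≡ 836 · 1677 · 592 · 1773 · 1296 · 36 ≡ 777 (mod 1927).
Since 777 ≠ 1, base 6 is a Fermat witness: 1927 is composite.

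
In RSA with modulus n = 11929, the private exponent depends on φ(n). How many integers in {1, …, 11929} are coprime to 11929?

11700

Factor: 11929 = 79 · 151.
φ(11929) = (79−1) · (151−1) = 78 · 150 = 11700.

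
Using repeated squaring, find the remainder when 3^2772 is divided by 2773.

3^1 ≡ 3 (mod 2773)
3^2 ≡ 3^2 = 9 ≡ 9 (mod 2773)
3^4 ≡ 9^2 = 81 ≡ 81 (mod 2773)
3^8 ≡ 81^2 = 6561 ≡ 1015 (mod 2773)
3^16 ≡ 1015^2 = 1030225 ≡ 1442 (mod 2773)
3^32 ≡ 1442^2 = 2079364 ≡ 2387 (mod 2773)
3^64 ≡ 2387^2 = 5697769 ≡ 2027 (mod 2773)
3^128 ≡ 2027^2 = 4108729 ≡ 1916 (mod 2773)
3^256 ≡ 1916^2 = 3671056 ≡ 2377 (mod 2773)
3^512 ≡ 2377^2 = 5650129 ≡ 1528 (mod 2773)
3^1024 ≡ 1528^2 = 2334784 ≡ 2691 (mod 2773)
3^2048 ≡ 2691^2 = 7241481 ≡ 1178 (mod 2773)
2772 = 2048 + 512 + 128 + 64 + 16 + 4 in binary powers of 2.
So 3^2772 ≡ 1178 · 1528 · 1916 · 2027 · 1442 · 81 ≡ 1140 (mod 2773).
Since 1140 ≠ 1, base 3 is a Fermat witness: 2773 is composite.

1140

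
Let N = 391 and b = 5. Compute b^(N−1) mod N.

5^1 ≡ 5 (mod 391)
5^2 ≡ 5^2 = 25 ≡ 25 (mod 391)
5^4 ≡ 25^2 = 625 ≡ 234 (mod 391)
5^8 ≡ 234^2 = 54756 ≡ 16 (mod 391)
5^16 ≡ 16^2 = 256 ≡ 256 (mod 391)
5^32 ≡ 256^2 = 65536 ≡ 239 (mod 391)
5^64 ≡ 239^2 = 57121 ≡ 35 (mod 391)
5^128 ≡ 35^2 = 1225 ≡ 52 (mod 391)
5^256 ≡ 52^2 = 2704 ≡ 358 (mod 391)
390 = 256 + 128 + 4 + 2 in binary powers of 2.
So 5^390 ≡ 358 · 52 · 234 · 25 ≡ 325 (mod 391).
Since 325 ≠ 1, base 5 is a Fermat witness: 391 is composite.

325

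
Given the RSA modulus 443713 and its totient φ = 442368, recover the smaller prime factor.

577

φ(n) = (p−1)(q−1) = n − (p+q) + 1, so p + q = 443713 − 442368 + 1 = 1346.
p and q are the roots of t² − 1346t + 443713 = 0.
Discriminant: 1346² − 4·443713 = 1811716 − 1774852 = 36864; √36864 = 192.
q = (1346 − 192)/2 = 577, p = (1346 + 192)/2 = 769.
Check: 577 · 769 = 443713.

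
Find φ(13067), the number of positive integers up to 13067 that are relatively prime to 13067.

Factor: 13067 = 73 · 179.
φ(13067) = (73−1) · (179−1) = 72 · 178 = 12816.

12816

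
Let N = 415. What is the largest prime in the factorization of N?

83

415 = 5 · 83
83 is prime.
So 415 = 5 · 83; the largest prime factor is 83.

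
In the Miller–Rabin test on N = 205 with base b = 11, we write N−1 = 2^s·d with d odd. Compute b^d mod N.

181

205 − 1 = 204 = 2^2 · 51, so d = 51.
11^1 ≡ 11 (mod 205)
11^2 ≡ 11^2 = 121 ≡ 121 (mod 205)
11^4 ≡ 121^2 = 14641 ≡ 86 (mod 205)
11^8 ≡ 86^2 = 7396 ≡ 16 (mod 205)
11^16 ≡ 16^2 = 256 ≡ 51 (mod 205)
11^32 ≡ 51^2 = 2601 ≡ 141 (mod 205)
51 = 32 + 16 + 2 + 1 in binary powers of 2.
So 11^51 ≡ 141 · 51 · 121 · 11 ≡ 181 (mod 205).
Squaring chain: 181 → 166; never reaches −1, so base 11 is a Miller–Rabin witness that 205 is composite.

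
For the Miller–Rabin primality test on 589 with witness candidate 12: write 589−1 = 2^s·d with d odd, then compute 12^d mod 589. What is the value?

589 − 1 = 588 = 2^2 · 147, so d = 147.
12^1 ≡ 12 (mod 589)
12^2 ≡ 12^2 = 144 ≡ 144 (mod 589)
12^4 ≡ 144^2 = 20736 ≡ 121 (mod 589)
12^8 ≡ 121^2 = 14641 ≡ 505 (mod 589)
12^16 ≡ 505^2 = 255025 ≡ 577 (mod 589)
12^32 ≡ 577^2 = 332929 ≡ 144 (mod 589)
12^64 ≡ 144^2 = 20736 ≡ 121 (mod 589)
12^128 ≡ 121^2 = 14641 ≡ 505 (mod 589)
147 = 128 + 16 + 2 + 1 in binary powers of 2.
So 12^147 ≡ 505 · 577 · 144 · 12 ≡ 151 (mod 589).
Squaring chain: 151 → 419; never reaches −1, so base 12 is a Miller–Rabin witness that 589 is composite.

151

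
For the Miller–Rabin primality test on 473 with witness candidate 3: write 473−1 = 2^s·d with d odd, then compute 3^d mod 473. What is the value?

26

473 − 1 = 472 = 2^3 · 59, so d = 59.
3^1 ≡ 3 (mod 473)
3^2 ≡ 3^2 = 9 ≡ 9 (mod 473)
3^4 ≡ 9^2 = 81 ≡ 81 (mod 473)
3^8 ≡ 81^2 = 6561 ≡ 412 (mod 473)
3^16 ≡ 412^2 = 169744 ≡ 410 (mod 473)
3^32 ≡ 410^2 = 168100 ≡ 185 (mod 473)
59 = 32 + 16 + 8 + 2 + 1 in binary powers of 2.
So 3^59 ≡ 185 · 410 · 412 · 9 · 3 ≡ 26 (mod 473).
Squaring chain: 26 → 203 → 58; never reaches −1, so base 3 is a Miller–Rabin witness that 473 is composite.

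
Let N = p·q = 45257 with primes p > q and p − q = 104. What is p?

Since p = q + 104, we have 45257 = q(q + 104), so q² + 104q − 45257 = 0.
Discriminant: 104² + 4·45257 = 10816 + 181028 = 191844; √191844 = 438.
q = (−104 + 438)/2 = 167, and p = q + 104 = 271.
Check: 167 · 271 = 45257.

271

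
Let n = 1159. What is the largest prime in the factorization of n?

61

1159 = 19 · 61
61 is prime.
So 1159 = 19 · 61; the largest prime factor is 61.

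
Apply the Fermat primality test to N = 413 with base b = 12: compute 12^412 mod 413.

289

12^1 ≡ 12 (mod 413)
12^2 ≡ 12^2 = 144 ≡ 144 (mod 413)
12^4 ≡ 144^2 = 20736 ≡ 86 (mod 413)
12^8 ≡ 86^2 = 7396 ≡ 375 (mod 413)
12^16 ≡ 375^2 = 140625 ≡ 205 (mod 413)
12^32 ≡ 205^2 = 42025 ≡ 312 (mod 413)
12^64 ≡ 312^2 = 97344 ≡ 289 (mod 413)
12^128 ≡ 289^2 = 83521 ≡ 95 (mod 413)
12^256 ≡ 95^2 = 9025 ≡ 352 (mod 413)
412 = 256 + 128 + 16 + 8 + 4 in binary powers of 2.
So 12^412 ≡ 352 · 95 · 205 · 375 · 86 ≡ 289 (mod 413).
Since 289 ≠ 1, base 12 is a Fermat witness: 413 is composite.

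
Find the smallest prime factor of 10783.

10783 is odd.
Digit sum 19, not divisible by 3.
Ends in 3: not divisible by 5.
7: 10783 = 7·1540 + 3
11: 10783 = 11·980 + 3
13: 10783 = 13·829 + 6
17: 10783 = 17·634 + 5
19: 10783 = 19·567 + 10
23: 10783 = 23·468 + 19
29: 10783 = 29·371 + 24
31: 10783 = 31·347 + 26
37: 10783 = 37·291 + 16
41: 10783 = 41·263

41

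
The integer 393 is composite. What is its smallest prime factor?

3

393 is odd.
Digit sum 15, divisible by 3.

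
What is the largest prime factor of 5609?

5609 = 71 · 79
79 is prime.
So 5609 = 71 · 79; the largest prime factor is 79.

79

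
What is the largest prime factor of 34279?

83

34279 = 7 · 4897
4897 = 59 · 83
83 is prime.
So 34279 = 7 · 59 · 83; the largest prime factor is 83.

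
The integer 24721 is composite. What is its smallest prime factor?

24721 is odd.
Digit sum 16, not divisible by 3.
Ends in 1: not divisible by 5.
7: 24721 = 7·3531 + 4
11: 24721 = 11·2247 + 4
13: 24721 = 13·1901 + 8
17: 24721 = 17·1454 + 3
19: 24721 = 19·1301 + 2
23: 24721 = 23·1074 + 19
29: 24721 = 29·852 + 13
31: 24721 = 31·797 + 14
37: 24721 = 37·668 + 5
41: 24721 = 41·602 + 39
43: 24721 = 43·574 + 39
47: 24721 = 47·525 + 46
53: 24721 = 53·466 + 23
59: 24721 = 59·419

59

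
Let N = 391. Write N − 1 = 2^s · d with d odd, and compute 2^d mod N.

391 − 1 = 390 = 2^1 · 195, so d = 195.
2^1 ≡ 2 (mod 391)
2^2 ≡ 2^2 = 4 ≡ 4 (mod 391)
2^4 ≡ 4^2 = 16 ≡ 16 (mod 391)
2^8 ≡ 16^2 = 256 ≡ 256 (mod 391)
2^16 ≡ 256^2 = 65536 ≡ 239 (mod 391)
2^32 ≡ 239^2 = 57121 ≡ 35 (mod 391)
2^64 ≡ 35^2 = 1225 ≡ 52 (mod 391)
2^128 ≡ 52^2 = 2704 ≡ 358 (mod 391)
195 = 128 + 64 + 2 + 1 in binary powers of 2.
So 2^195 ≡ 358 · 52 · 4 · 2 ≡ 348 (mod 391).
Squaring chain: 348; never reaches −1, so base 2 is a Miller–Rabin witness that 391 is composite.

348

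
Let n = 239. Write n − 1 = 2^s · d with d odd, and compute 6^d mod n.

239 − 1 = 238 = 2^1 · 119, so d = 119.
6^1 ≡ 6 (mod 239)
6^2 ≡ 6^2 = 36 ≡ 36 (mod 239)
6^4 ≡ 36^2 = 1296 ≡ 101 (mod 239)
6^8 ≡ 101^2 = 10201 ≡ 163 (mod 239)
6^16 ≡ 163^2 = 26569 ≡ 40 (mod 239)
6^32 ≡ 40^2 = 1600 ≡ 166 (mod 239)
6^64 ≡ 166^2 = 27556 ≡ 71 (mod 239)
119 = 64 + 32 + 16 + 4 + 2 + 1 in binary powers of 2.
So 6^119 ≡ 71 · 166 · 40 · 101 · 36 · 6 ≡ 1 (mod 239).
Since 6^d ≡ 1 (mod 239), base 6 does not prove 239 composite.

1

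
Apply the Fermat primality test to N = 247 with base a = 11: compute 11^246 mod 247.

11^1 ≡ 11 (mod 247)
11^2 ≡ 11^2 = 121 ≡ 121 (mod 247)
11^4 ≡ 121^2 = 14641 ≡ 68 (mod 247)
11^8 ≡ 68^2 = 4624 ≡ 178 (mod 247)
11^16 ≡ 178^2 = 31684 ≡ 68 (mod 247)
11^32 ≡ 68^2 = 4624 ≡ 178 (mod 247)
11^64 ≡ 178^2 = 31684 ≡ 68 (mod 247)
11^128 ≡ 68^2 = 4624 ≡ 178 (mod 247)
246 = 128 + 64 + 32 + 16 + 4 + 2 in binary powers of 2.
So 11^246 ≡ 178 · 68 · 178 · 68 · 68 · 121 ≡ 77 (mod 247).
Since 77 ≠ 1, base 11 is a Fermat witness: 247 is composite.

77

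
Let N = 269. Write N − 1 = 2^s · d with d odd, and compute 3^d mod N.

269 − 1 = 268 = 2^2 · 67, so d = 67.
3^1 ≡ 3 (mod 269)
3^2 ≡ 3^2 = 9 ≡ 9 (mod 269)
3^4 ≡ 9^2 = 81 ≡ 81 (mod 269)
3^8 ≡ 81^2 = 6561 ≡ 105 (mod 269)
3^16 ≡ 105^2 = 11025 ≡ 265 (mod 269)
3^32 ≡ 265^2 = 70225 ≡ 16 (mod 269)
3^64 ≡ 16^2 = 256 ≡ 256 (mod 269)
67 = 64 + 2 + 1 in binary powers of 2.
So 3^67 ≡ 256 · 9 · 3 ≡ 187 (mod 269).
Squaring chain: 187 → 268; reaches −1, so base 3 does not prove 269 composite.

187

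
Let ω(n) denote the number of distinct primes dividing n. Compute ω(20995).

4

20995 = 5 · 4199
4199 = 13 · 323
323 = 17 · 19
20995 = 5 · 13 · 17 · 19, which has 4 distinct prime factors.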